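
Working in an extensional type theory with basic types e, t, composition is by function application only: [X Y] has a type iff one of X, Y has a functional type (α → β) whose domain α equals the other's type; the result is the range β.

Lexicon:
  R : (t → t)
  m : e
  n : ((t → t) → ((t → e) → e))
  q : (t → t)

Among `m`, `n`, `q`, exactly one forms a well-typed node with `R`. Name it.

m : e — no; R wants t, and m wants nothing (atomic).
n — combines: n : ((t → t) → ((t → e) → e)) takes R : (t → t) as argument, giving ((t → e) → e).
q : (t → t) — no; R wants t, and q wants t.

n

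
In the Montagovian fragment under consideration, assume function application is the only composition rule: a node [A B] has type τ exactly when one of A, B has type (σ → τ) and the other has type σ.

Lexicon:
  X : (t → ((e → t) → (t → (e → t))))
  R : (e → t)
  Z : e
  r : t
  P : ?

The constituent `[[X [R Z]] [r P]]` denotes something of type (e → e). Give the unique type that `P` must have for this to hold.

At [[X [R Z]] [r P]] (required: (e → e)): [X [R Z]] is ((e → t) → (t → (e → t))), which is not a function with range (e → e); hence [r P] is the functor — type (((e → t) → (t → (e → t))) → (e → e)).
At [r P] (required: (((e → t) → (t → (e → t))) → (e → e))): r is t, which is not a function with range (((e → t) → (t → (e → t))) → (e → e)); hence P is the functor — type (t → (((e → t) → (t → (e → t))) → (e → e))).

(t → (((e → t) → (t → (e → t))) → (e → e)))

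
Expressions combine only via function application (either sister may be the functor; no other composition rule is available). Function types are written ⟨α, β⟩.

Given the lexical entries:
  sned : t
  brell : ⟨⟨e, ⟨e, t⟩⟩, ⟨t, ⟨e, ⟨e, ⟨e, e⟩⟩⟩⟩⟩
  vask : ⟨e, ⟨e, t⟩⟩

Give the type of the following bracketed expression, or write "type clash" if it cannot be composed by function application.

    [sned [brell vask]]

⟨e, ⟨e, ⟨e, e⟩⟩⟩

[brell vask]: brell is ⟨⟨e, ⟨e, t⟩⟩, ⟨t, ⟨e, ⟨e, ⟨e, e⟩⟩⟩⟩⟩, vask is ⟨e, ⟨e, t⟩⟩; result ⟨t, ⟨e, ⟨e, ⟨e, e⟩⟩⟩⟩.
[sned [brell vask]]: [brell vask] is ⟨t, ⟨e, ⟨e, ⟨e, e⟩⟩⟩⟩, sned is t; result ⟨e, ⟨e, ⟨e, e⟩⟩⟩.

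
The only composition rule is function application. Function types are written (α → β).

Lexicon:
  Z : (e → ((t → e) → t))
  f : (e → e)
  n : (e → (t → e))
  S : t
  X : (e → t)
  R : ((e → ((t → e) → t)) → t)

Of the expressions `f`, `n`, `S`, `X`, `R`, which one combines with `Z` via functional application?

R

f : (e → e) — Z needs e; f needs e; neither fits.
n : (e → (t → e)) — Z needs e; n needs e; neither fits.
S : t — Z needs e; S needs nothing (atomic); neither fits.
X : (e → t) — Z needs e; X needs e; neither fits.
R — combines: R : ((e → ((t → e) → t)) → t) takes Z : (e → ((t → e) → t)) as argument, giving t.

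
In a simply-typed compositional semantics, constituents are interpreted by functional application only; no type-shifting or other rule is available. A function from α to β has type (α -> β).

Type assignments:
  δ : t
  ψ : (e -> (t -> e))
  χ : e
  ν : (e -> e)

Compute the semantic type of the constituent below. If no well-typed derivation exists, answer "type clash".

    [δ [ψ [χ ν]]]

e

At [χ ν], ν : (e -> e) takes χ : e, giving e.
At [ψ [χ ν]], ψ : (e -> (t -> e)) takes [χ ν] : e, giving (t -> e).
At [δ [ψ [χ ν]]], [ψ [χ ν]] : (t -> e) takes δ : t, giving e.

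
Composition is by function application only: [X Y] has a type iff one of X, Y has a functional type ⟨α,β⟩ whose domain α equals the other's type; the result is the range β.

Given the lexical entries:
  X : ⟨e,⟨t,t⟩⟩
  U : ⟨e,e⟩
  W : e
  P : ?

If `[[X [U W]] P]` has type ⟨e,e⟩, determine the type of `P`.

At [[X [U W]] P] (required: ⟨e,e⟩): [X [U W]] is ⟨t,t⟩, which is not a function with range ⟨e,e⟩; hence P is the functor — type ⟨⟨t,t⟩,⟨e,e⟩⟩.

⟨⟨t,t⟩,⟨e,e⟩⟩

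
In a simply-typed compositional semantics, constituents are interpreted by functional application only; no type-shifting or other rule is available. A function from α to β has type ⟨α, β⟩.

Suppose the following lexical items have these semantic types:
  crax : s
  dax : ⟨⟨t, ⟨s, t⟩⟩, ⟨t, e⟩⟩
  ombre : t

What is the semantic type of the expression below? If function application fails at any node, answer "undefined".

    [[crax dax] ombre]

undefined

At [crax dax]: neither s nor ⟨⟨t, ⟨s, t⟩⟩, ⟨t, e⟩⟩ can take the other as argument; the node is ill-typed.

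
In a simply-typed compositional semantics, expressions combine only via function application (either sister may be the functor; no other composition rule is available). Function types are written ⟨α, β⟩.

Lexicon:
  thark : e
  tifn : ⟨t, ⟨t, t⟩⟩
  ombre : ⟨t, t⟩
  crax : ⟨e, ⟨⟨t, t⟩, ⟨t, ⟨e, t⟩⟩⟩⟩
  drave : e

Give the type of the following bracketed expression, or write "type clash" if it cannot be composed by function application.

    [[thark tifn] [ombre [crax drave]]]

type clash

[thark tifn]: e and ⟨t, ⟨t, t⟩⟩ cannot combine by function application — type clash.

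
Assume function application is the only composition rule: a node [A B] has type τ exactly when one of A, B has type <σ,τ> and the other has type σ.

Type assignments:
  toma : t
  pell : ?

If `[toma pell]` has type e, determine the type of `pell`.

At [toma pell] (required: e): toma is t, which is not a function with range e; hence pell is the functor — type <t,e>.

<t,e>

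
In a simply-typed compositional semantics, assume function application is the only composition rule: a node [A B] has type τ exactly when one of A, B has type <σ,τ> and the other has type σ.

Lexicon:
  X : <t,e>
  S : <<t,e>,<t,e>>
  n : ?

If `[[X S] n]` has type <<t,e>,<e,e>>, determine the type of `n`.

<<t,e>,<<t,e>,<e,e>>>

At [[X S] n] (required: <<t,e>,<e,e>>): [X S] is <t,e>, which is not a function with range <<t,e>,<e,e>>; hence n is the functor — type <<t,e>,<<t,e>,<e,e>>>.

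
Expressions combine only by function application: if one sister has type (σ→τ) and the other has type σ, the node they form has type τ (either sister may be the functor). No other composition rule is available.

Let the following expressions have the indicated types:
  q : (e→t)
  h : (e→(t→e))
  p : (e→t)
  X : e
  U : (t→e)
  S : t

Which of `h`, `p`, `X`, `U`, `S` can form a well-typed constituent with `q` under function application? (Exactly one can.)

h : (e→(t→e)) — q needs e; h needs e; neither fits.
p : (e→t) — q needs e; p needs e; neither fits.
X — combines: q : (e→t) takes X : e as argument, giving t.
U : (t→e) — q needs e; U needs t; neither fits.
S : t — q needs e; S needs nothing (atomic); neither fits.

X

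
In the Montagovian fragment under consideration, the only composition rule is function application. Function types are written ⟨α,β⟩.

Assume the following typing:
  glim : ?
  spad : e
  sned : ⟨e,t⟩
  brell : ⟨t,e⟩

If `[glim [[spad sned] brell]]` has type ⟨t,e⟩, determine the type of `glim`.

⟨e,⟨t,e⟩⟩

[glim [[spad sned] brell]] is required to be ⟨t,e⟩. [[spad sned] brell] : e cannot yield ⟨t,e⟩ as functor, so glim : ⟨e,⟨t,e⟩⟩.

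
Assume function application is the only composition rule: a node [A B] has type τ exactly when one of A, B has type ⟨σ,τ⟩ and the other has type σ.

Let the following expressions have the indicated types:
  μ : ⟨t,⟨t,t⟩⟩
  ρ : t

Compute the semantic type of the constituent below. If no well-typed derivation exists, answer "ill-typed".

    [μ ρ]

[μ ρ]: ⟨t,⟨t,t⟩⟩ applied to t yields ⟨t,t⟩.

⟨t,t⟩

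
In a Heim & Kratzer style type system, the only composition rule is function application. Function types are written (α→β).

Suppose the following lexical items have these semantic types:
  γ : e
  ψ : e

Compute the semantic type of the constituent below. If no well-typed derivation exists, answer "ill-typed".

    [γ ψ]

ill-typed

At [γ ψ]: neither e nor e can take the other as argument; the node is ill-typed.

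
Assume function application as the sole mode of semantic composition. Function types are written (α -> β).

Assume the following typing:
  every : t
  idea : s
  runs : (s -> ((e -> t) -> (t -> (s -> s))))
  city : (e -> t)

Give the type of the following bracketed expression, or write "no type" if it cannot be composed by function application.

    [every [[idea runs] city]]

[idea runs]: runs is (s -> ((e -> t) -> (t -> (s -> s)))), idea is s; result ((e -> t) -> (t -> (s -> s))).
[[idea runs] city]: [idea runs] is ((e -> t) -> (t -> (s -> s))), city is (e -> t); result (t -> (s -> s)).
[every [[idea runs] city]]: [[idea runs] city] is (t -> (s -> s)), every is t; result (s -> s).

(s -> s)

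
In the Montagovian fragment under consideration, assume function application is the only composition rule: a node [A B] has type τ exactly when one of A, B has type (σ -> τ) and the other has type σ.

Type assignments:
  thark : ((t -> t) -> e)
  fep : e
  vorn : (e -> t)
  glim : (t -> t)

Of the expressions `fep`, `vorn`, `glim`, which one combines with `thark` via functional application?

fep : e — thark needs (t -> t); fep needs nothing (atomic); neither fits.
vorn : (e -> t) — thark needs (t -> t); vorn needs e; neither fits.
glim — combines: thark : ((t -> t) -> e) takes glim : (t -> t) as argument, giving e.

glim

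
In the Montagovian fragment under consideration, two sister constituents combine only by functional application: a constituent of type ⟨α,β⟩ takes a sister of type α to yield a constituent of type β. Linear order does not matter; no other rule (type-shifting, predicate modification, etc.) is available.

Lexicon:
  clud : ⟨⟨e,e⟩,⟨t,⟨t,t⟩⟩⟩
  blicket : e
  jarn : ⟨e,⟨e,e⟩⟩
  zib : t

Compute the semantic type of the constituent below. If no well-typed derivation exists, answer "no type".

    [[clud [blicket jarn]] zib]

[blicket jarn] — jarn of type ⟨e,⟨e,e⟩⟩ combines with blicket of type e: type ⟨e,e⟩.
[clud [blicket jarn]] — clud of type ⟨⟨e,e⟩,⟨t,⟨t,t⟩⟩⟩ combines with [blicket jarn] of type ⟨e,e⟩: type ⟨t,⟨t,t⟩⟩.
[[clud [blicket jarn]] zib] — [clud [blicket jarn]] of type ⟨t,⟨t,t⟩⟩ combines with zib of type t: type ⟨t,t⟩.

⟨t,t⟩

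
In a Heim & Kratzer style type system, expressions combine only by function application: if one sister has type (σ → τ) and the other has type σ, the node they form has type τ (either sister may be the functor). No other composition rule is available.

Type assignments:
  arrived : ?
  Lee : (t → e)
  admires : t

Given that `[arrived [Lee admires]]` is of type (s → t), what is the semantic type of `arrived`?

At [arrived [Lee admires]] (required: (s → t)): [Lee admires] is e, which is not a function with range (s → t); hence arrived is the functor — type (e → (s → t)).

(e → (s → t))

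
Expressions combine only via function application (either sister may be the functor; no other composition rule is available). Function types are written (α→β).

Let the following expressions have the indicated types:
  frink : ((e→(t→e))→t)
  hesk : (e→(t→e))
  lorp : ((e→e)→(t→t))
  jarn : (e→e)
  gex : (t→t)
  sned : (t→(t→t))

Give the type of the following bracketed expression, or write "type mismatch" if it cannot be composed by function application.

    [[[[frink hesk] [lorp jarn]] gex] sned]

[frink hesk]: functor frink : ((e→(t→e))→t), argument hesk : (e→(t→e)); result t.
[lorp jarn]: functor lorp : ((e→e)→(t→t)), argument jarn : (e→e); result (t→t).
[[frink hesk] [lorp jarn]]: functor [lorp jarn] : (t→t), argument [frink hesk] : t; result t.
[[[frink hesk] [lorp jarn]] gex]: functor gex : (t→t), argument [[frink hesk] [lorp jarn]] : t; result t.
[[[[frink hesk] [lorp jarn]] gex] sned]: functor sned : (t→(t→t)), argument [[[frink hesk] [lorp jarn]] gex] : t; result (t→t).

(t→t)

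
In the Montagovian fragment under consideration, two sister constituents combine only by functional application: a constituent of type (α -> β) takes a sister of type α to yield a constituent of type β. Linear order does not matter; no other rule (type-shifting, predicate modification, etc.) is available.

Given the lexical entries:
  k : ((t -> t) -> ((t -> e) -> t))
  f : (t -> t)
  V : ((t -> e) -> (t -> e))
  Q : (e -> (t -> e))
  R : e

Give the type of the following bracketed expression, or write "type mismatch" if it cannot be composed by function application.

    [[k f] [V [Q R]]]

[k f] — k of type ((t -> t) -> ((t -> e) -> t)) combines with f of type (t -> t): type ((t -> e) -> t).
[Q R] — Q of type (e -> (t -> e)) combines with R of type e: type (t -> e).
[V [Q R]] — V of type ((t -> e) -> (t -> e)) combines with [Q R] of type (t -> e): type (t -> e).
[[k f] [V [Q R]]] — [k f] of type ((t -> e) -> t) combines with [V [Q R]] of type (t -> e): type t.

t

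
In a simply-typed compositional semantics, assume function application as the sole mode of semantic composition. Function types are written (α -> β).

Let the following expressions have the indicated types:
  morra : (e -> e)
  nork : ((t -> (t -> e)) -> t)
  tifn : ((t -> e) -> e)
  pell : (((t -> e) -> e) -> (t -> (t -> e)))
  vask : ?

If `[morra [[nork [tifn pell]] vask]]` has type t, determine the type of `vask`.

(t -> ((e -> e) -> t))

[morra [[nork [tifn pell]] vask]] is required to be t. morra : (e -> e) cannot yield t as functor, so [[nork [tifn pell]] vask] : ((e -> e) -> t).
[[nork [tifn pell]] vask] is required to be ((e -> e) -> t). [nork [tifn pell]] : t cannot yield ((e -> e) -> t) as functor, so vask : (t -> ((e -> e) -> t)).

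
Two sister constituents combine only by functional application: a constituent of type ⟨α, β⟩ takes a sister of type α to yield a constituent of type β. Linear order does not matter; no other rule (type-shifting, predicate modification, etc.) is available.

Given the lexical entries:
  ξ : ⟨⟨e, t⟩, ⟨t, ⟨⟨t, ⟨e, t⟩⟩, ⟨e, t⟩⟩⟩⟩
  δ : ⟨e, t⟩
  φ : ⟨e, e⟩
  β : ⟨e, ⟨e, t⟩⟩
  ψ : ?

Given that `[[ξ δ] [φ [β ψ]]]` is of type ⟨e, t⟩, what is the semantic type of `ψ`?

⟨⟨e, ⟨e, t⟩⟩, ⟨⟨e, e⟩, ⟨⟨t, ⟨⟨t, ⟨e, t⟩⟩, ⟨e, t⟩⟩⟩, ⟨e, t⟩⟩⟩⟩

[[ξ δ] [φ [β ψ]]] must have type ⟨e, t⟩. The sister [ξ δ] has type ⟨t, ⟨⟨t, ⟨e, t⟩⟩, ⟨e, t⟩⟩⟩; that is not a function onto ⟨e, t⟩, so [φ [β ψ]] must be the functor, of type ⟨⟨t, ⟨⟨t, ⟨e, t⟩⟩, ⟨e, t⟩⟩⟩, ⟨e, t⟩⟩.
[φ [β ψ]] must have type ⟨⟨t, ⟨⟨t, ⟨e, t⟩⟩, ⟨e, t⟩⟩⟩, ⟨e, t⟩⟩. The sister φ has type ⟨e, e⟩; that is not a function onto ⟨⟨t, ⟨⟨t, ⟨e, t⟩⟩, ⟨e, t⟩⟩⟩, ⟨e, t⟩⟩, so [β ψ] must be the functor, of type ⟨⟨e, e⟩, ⟨⟨t, ⟨⟨t, ⟨e, t⟩⟩, ⟨e, t⟩⟩⟩, ⟨e, t⟩⟩⟩.
[β ψ] must have type ⟨⟨e, e⟩, ⟨⟨t, ⟨⟨t, ⟨e, t⟩⟩, ⟨e, t⟩⟩⟩, ⟨e, t⟩⟩⟩. The sister β has type ⟨e, ⟨e, t⟩⟩; that is not a function onto ⟨⟨e, e⟩, ⟨⟨t, ⟨⟨t, ⟨e, t⟩⟩, ⟨e, t⟩⟩⟩, ⟨e, t⟩⟩⟩, so ψ must be the functor, of type ⟨⟨e, ⟨e, t⟩⟩, ⟨⟨e, e⟩, ⟨⟨t, ⟨⟨t, ⟨e, t⟩⟩, ⟨e, t⟩⟩⟩, ⟨e, t⟩⟩⟩⟩.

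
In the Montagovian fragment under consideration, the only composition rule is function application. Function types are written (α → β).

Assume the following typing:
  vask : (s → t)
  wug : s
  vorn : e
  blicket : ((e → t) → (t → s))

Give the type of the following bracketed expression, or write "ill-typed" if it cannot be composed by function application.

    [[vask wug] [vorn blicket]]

ill-typed

[vask wug]: vask is (s → t), wug is s; result t.
[vorn blicket]: e and ((e → t) → (t → s)) cannot combine by function application — type clash.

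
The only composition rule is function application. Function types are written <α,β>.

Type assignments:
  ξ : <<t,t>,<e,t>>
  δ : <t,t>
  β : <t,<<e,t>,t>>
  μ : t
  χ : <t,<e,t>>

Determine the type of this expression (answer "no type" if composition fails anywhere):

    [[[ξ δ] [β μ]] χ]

<e,t>

[ξ δ] — ξ of type <<t,t>,<e,t>> combines with δ of type <t,t>: type <e,t>.
[β μ] — β of type <t,<<e,t>,t>> combines with μ of type t: type <<e,t>,t>.
[[ξ δ] [β μ]] — [β μ] of type <<e,t>,t> combines with [ξ δ] of type <e,t>: type t.
[[[ξ δ] [β μ]] χ] — χ of type <t,<e,t>> combines with [[ξ δ] [β μ]] of type t: type <e,t>.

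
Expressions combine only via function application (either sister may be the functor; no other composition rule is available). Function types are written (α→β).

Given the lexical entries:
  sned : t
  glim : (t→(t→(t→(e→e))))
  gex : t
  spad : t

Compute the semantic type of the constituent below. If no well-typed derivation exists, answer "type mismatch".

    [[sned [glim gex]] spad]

[glim gex]: glim is (t→(t→(t→(e→e)))), gex is t; result (t→(t→(e→e))).
[sned [glim gex]]: [glim gex] is (t→(t→(e→e))), sned is t; result (t→(e→e)).
[[sned [glim gex]] spad]: [sned [glim gex]] is (t→(e→e)), spad is t; result (e→e).

(e→e)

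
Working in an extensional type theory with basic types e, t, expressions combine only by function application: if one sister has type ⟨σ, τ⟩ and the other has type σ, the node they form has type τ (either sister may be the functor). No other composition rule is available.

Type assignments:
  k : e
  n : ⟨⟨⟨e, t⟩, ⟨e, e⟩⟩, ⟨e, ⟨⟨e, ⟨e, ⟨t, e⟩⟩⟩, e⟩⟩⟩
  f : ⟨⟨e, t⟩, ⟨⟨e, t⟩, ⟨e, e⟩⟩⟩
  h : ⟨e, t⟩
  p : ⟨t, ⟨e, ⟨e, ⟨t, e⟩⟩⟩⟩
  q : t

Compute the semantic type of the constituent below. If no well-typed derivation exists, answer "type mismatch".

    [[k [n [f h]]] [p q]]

e

[f h] — f of type ⟨⟨e, t⟩, ⟨⟨e, t⟩, ⟨e, e⟩⟩⟩ combines with h of type ⟨e, t⟩: type ⟨⟨e, t⟩, ⟨e, e⟩⟩.
[n [f h]] — n of type ⟨⟨⟨e, t⟩, ⟨e, e⟩⟩, ⟨e, ⟨⟨e, ⟨e, ⟨t, e⟩⟩⟩, e⟩⟩⟩ combines with [f h] of type ⟨⟨e, t⟩, ⟨e, e⟩⟩: type ⟨e, ⟨⟨e, ⟨e, ⟨t, e⟩⟩⟩, e⟩⟩.
[k [n [f h]]] — [n [f h]] of type ⟨e, ⟨⟨e, ⟨e, ⟨t, e⟩⟩⟩, e⟩⟩ combines with k of type e: type ⟨⟨e, ⟨e, ⟨t, e⟩⟩⟩, e⟩.
[p q] — p of type ⟨t, ⟨e, ⟨e, ⟨t, e⟩⟩⟩⟩ combines with q of type t: type ⟨e, ⟨e, ⟨t, e⟩⟩⟩.
[[k [n [f h]]] [p q]] — [k [n [f h]]] of type ⟨⟨e, ⟨e, ⟨t, e⟩⟩⟩, e⟩ combines with [p q] of type ⟨e, ⟨e, ⟨t, e⟩⟩⟩: type e.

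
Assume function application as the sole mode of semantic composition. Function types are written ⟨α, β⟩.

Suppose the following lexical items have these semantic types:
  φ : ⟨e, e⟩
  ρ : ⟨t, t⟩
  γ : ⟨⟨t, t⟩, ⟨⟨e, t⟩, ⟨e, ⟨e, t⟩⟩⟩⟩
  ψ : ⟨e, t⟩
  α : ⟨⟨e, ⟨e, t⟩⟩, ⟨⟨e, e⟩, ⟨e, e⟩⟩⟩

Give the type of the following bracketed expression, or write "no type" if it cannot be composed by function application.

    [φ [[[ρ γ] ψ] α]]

[ρ γ]: γ is ⟨⟨t, t⟩, ⟨⟨e, t⟩, ⟨e, ⟨e, t⟩⟩⟩⟩, ρ is ⟨t, t⟩; result ⟨⟨e, t⟩, ⟨e, ⟨e, t⟩⟩⟩.
[[ρ γ] ψ]: [ρ γ] is ⟨⟨e, t⟩, ⟨e, ⟨e, t⟩⟩⟩, ψ is ⟨e, t⟩; result ⟨e, ⟨e, t⟩⟩.
[[[ρ γ] ψ] α]: α is ⟨⟨e, ⟨e, t⟩⟩, ⟨⟨e, e⟩, ⟨e, e⟩⟩⟩, [[ρ γ] ψ] is ⟨e, ⟨e, t⟩⟩; result ⟨⟨e, e⟩, ⟨e, e⟩⟩.
[φ [[[ρ γ] ψ] α]]: [[[ρ γ] ψ] α] is ⟨⟨e, e⟩, ⟨e, e⟩⟩, φ is ⟨e, e⟩; result ⟨e, e⟩.

⟨e, e⟩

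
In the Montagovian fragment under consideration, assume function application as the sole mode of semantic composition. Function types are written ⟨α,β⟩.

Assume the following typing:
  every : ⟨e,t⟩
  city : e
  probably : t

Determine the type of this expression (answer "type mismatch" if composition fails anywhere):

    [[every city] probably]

[every city]: every is ⟨e,t⟩, city is e; result t.
[[every city] probably]: t and t cannot combine by function application — type clash.

type mismatch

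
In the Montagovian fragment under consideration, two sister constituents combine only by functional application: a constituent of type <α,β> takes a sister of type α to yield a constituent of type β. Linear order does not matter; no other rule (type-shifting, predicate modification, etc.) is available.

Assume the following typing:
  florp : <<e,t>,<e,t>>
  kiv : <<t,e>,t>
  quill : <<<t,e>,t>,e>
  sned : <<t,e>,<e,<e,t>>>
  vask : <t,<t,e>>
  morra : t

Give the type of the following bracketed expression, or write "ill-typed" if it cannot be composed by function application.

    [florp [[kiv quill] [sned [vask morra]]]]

[kiv quill]: quill is <<<t,e>,t>,e>, kiv is <<t,e>,t>; result e.
[vask morra]: vask is <t,<t,e>>, morra is t; result <t,e>.
[sned [vask morra]]: sned is <<t,e>,<e,<e,t>>>, [vask morra] is <t,e>; result <e,<e,t>>.
[[kiv quill] [sned [vask morra]]]: [sned [vask morra]] is <e,<e,t>>, [kiv quill] is e; result <e,t>.
[florp [[kiv quill] [sned [vask morra]]]]: florp is <<e,t>,<e,t>>, [[kiv quill] [sned [vask morra]]] is <e,t>; result <e,t>.

<e,t>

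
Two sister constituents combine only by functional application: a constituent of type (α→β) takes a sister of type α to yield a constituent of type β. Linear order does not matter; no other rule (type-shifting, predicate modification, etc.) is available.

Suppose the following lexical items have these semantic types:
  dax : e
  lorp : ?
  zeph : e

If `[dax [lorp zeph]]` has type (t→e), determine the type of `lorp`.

(e→(e→(t→e)))

For [dax [lorp zeph]] to have type (t→e) with dax of type e, [lorp zeph] must be the function: [lorp zeph] : (e→(t→e)).
For [lorp zeph] to have type (e→(t→e)) with zeph of type e, lorp must be the function: lorp : (e→(e→(t→e))).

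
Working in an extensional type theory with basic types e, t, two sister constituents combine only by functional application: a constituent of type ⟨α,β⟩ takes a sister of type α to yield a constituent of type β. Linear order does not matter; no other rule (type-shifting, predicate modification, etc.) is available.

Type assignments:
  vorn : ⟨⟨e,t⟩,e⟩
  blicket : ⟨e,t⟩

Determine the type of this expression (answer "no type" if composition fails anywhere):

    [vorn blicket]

[vorn blicket] — vorn of type ⟨⟨e,t⟩,e⟩ combines with blicket of type ⟨e,t⟩: type e.

e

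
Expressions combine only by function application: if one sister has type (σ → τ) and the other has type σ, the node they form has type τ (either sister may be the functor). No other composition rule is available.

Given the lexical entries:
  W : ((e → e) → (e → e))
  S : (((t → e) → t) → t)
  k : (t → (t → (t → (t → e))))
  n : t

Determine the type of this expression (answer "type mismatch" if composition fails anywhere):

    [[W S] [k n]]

type mismatch

[W S]: ((e → e) → (e → e)) and (((t → e) → t) → t) cannot combine by function application — type clash.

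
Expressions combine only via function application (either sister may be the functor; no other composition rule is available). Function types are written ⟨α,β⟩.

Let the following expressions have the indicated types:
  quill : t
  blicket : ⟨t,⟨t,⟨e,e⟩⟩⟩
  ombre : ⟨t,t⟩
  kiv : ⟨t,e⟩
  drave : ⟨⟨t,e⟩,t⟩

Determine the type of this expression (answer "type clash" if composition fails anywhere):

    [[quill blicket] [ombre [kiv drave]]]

⟨e,e⟩

[quill blicket] — blicket of type ⟨t,⟨t,⟨e,e⟩⟩⟩ combines with quill of type t: type ⟨t,⟨e,e⟩⟩.
[kiv drave] — drave of type ⟨⟨t,e⟩,t⟩ combines with kiv of type ⟨t,e⟩: type t.
[ombre [kiv drave]] — ombre of type ⟨t,t⟩ combines with [kiv drave] of type t: type t.
[[quill blicket] [ombre [kiv drave]]] — [quill blicket] of type ⟨t,⟨e,e⟩⟩ combines with [ombre [kiv drave]] of type t: type ⟨e,e⟩.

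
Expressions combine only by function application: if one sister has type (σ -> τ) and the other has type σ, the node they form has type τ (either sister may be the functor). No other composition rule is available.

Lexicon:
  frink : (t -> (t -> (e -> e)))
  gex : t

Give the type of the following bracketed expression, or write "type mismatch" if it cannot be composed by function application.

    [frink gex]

(t -> (e -> e))

[frink gex]: frink is (t -> (t -> (e -> e))), gex is t; result (t -> (e -> e)).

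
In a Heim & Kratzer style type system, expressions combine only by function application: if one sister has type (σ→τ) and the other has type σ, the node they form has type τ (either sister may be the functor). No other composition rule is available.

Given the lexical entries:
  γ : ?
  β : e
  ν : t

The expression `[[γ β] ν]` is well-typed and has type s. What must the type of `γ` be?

At [[γ β] ν] (required: s): ν is t, which is not a function with range s; hence [γ β] is the functor — type (t→s).
At [γ β] (required: (t→s)): β is e, which is not a function with range (t→s); hence γ is the functor — type (e→(t→s)).

(e→(t→s))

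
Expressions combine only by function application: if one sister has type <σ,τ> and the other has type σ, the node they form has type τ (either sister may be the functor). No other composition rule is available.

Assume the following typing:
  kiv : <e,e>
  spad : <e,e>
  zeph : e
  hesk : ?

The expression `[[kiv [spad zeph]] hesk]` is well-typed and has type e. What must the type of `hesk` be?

At [[kiv [spad zeph]] hesk] (required: e): [kiv [spad zeph]] is e, which is not a function with range e; hence hesk is the functor — type <e,e>.

<e,e>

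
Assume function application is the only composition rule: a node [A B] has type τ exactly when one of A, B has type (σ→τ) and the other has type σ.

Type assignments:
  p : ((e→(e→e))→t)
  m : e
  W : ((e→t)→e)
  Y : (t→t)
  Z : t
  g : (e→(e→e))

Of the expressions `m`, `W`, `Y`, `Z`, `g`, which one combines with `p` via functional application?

g

m : e — p needs (e→(e→e)); m needs nothing (atomic); neither fits.
W : ((e→t)→e) — p needs (e→(e→e)); W needs (e→t); neither fits.
Y : (t→t) — p needs (e→(e→e)); Y needs t; neither fits.
Z : t — p needs (e→(e→e)); Z needs nothing (atomic); neither fits.
g — combines: p : ((e→(e→e))→t) takes g : (e→(e→e)) as argument, giving t.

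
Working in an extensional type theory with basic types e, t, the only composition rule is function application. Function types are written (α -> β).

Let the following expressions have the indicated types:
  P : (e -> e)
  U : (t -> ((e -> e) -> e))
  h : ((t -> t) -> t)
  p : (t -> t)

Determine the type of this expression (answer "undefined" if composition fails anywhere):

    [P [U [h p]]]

e

[h p]: ((t -> t) -> t) applied to (t -> t) yields t.
[U [h p]]: (t -> ((e -> e) -> e)) applied to t yields ((e -> e) -> e).
[P [U [h p]]]: ((e -> e) -> e) applied to (e -> e) yields e.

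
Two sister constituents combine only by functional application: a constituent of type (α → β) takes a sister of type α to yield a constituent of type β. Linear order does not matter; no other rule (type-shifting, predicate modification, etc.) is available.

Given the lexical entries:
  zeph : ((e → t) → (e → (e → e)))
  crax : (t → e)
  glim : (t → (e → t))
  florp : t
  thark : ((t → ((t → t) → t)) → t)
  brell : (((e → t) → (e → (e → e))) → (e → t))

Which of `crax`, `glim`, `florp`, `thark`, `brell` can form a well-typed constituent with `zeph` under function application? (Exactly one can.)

crax : (t → e) — zeph needs (e → t); crax needs t; neither fits.
glim : (t → (e → t)) — zeph needs (e → t); glim needs t; neither fits.
florp : t — zeph needs (e → t); florp needs nothing (atomic); neither fits.
thark : ((t → ((t → t) → t)) → t) — zeph needs (e → t); thark needs (t → ((t → t) → t)); neither fits.
brell — combines: brell : (((e → t) → (e → (e → e))) → (e → t)) takes zeph : ((e → t) → (e → (e → e))) as argument, giving (e → t).

brell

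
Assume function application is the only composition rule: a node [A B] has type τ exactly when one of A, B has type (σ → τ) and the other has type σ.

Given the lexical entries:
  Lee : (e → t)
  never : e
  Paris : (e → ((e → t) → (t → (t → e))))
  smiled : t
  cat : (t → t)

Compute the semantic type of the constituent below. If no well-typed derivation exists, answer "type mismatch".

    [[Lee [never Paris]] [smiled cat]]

[never Paris]: (e → ((e → t) → (t → (t → e)))) applied to e yields ((e → t) → (t → (t → e))).
[Lee [never Paris]]: ((e → t) → (t → (t → e))) applied to (e → t) yields (t → (t → e)).
[smiled cat]: (t → t) applied to t yields t.
[[Lee [never Paris]] [smiled cat]]: (t → (t → e)) applied to t yields (t → e).

(t → e)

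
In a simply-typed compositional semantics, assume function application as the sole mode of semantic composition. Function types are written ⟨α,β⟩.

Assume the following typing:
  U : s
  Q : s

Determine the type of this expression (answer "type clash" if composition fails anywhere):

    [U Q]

At [U Q]: neither s nor s can take the other as argument; the node is ill-typed.

type clash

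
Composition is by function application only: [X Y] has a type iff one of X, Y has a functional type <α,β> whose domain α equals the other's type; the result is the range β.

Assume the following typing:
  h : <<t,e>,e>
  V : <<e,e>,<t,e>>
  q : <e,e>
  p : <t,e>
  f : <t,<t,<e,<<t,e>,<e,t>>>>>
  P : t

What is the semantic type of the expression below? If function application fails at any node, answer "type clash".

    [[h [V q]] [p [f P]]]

type clash

At [V q], V : <<e,e>,<t,e>> takes q : <e,e>, giving <t,e>.
At [h [V q]], h : <<t,e>,e> takes [V q] : <t,e>, giving e.
At [f P], f : <t,<t,<e,<<t,e>,<e,t>>>>> takes P : t, giving <t,<e,<<t,e>,<e,t>>>>.
At [p [f P]]: neither <t,e> nor <t,<e,<<t,e>,<e,t>>>> can take the other as argument; the node is ill-typed.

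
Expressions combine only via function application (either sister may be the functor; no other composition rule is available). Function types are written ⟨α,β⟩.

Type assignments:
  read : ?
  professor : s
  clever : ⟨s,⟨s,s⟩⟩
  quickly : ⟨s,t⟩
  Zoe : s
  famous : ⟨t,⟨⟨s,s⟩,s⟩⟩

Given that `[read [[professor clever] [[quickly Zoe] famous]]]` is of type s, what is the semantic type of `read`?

⟨s,s⟩

At [read [[professor clever] [[quickly Zoe] famous]]] (required: s): [[professor clever] [[quickly Zoe] famous]] is s, which is not a function with range s; hence read is the functor — type ⟨s,s⟩.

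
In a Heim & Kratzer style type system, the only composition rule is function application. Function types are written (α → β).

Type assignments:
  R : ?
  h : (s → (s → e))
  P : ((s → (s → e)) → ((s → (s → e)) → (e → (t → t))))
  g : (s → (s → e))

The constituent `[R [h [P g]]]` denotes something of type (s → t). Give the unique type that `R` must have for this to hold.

At [R [h [P g]]] (required: (s → t)): [h [P g]] is (e → (t → t)), which is not a function with range (s → t); hence R is the functor — type ((e → (t → t)) → (s → t)).

((e → (t → t)) → (s → t))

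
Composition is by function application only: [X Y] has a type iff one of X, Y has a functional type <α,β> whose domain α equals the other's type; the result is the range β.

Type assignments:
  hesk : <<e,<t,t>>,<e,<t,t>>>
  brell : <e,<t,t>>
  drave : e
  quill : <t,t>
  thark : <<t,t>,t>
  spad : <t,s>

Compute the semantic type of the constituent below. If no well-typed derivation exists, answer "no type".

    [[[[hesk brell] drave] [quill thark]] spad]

s

[hesk brell]: <<e,<t,t>>,<e,<t,t>>> applied to <e,<t,t>> yields <e,<t,t>>.
[[hesk brell] drave]: <e,<t,t>> applied to e yields <t,t>.
[quill thark]: <<t,t>,t> applied to <t,t> yields t.
[[[hesk brell] drave] [quill thark]]: <t,t> applied to t yields t.
[[[[hesk brell] drave] [quill thark]] spad]: <t,s> applied to t yields s.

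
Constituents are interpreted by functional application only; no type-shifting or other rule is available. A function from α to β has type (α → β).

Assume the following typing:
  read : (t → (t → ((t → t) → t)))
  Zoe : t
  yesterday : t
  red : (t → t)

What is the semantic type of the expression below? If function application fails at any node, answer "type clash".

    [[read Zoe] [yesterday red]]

((t → t) → t)

[read Zoe] — read of type (t → (t → ((t → t) → t))) combines with Zoe of type t: type (t → ((t → t) → t)).
[yesterday red] — red of type (t → t) combines with yesterday of type t: type t.
[[read Zoe] [yesterday red]] — [read Zoe] of type (t → ((t → t) → t)) combines with [yesterday red] of type t: type ((t → t) → t).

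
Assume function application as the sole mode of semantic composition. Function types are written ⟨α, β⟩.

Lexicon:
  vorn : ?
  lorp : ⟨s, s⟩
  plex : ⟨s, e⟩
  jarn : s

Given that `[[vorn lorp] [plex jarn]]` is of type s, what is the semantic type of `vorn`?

[[vorn lorp] [plex jarn]] must have type s. The sister [plex jarn] has type e; that is not a function onto s, so [vorn lorp] must be the functor, of type ⟨e, s⟩.
[vorn lorp] must have type ⟨e, s⟩. The sister lorp has type ⟨s, s⟩; that is not a function onto ⟨e, s⟩, so vorn must be the functor, of type ⟨⟨s, s⟩, ⟨e, s⟩⟩.

⟨⟨s, s⟩, ⟨e, s⟩⟩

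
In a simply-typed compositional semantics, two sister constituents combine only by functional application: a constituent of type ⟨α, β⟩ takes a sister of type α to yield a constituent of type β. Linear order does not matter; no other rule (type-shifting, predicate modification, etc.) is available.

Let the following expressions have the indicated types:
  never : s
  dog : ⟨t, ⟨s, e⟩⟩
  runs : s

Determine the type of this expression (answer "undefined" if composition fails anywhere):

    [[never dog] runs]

undefined

[never dog]: s and ⟨t, ⟨s, e⟩⟩ cannot combine by function application — type clash.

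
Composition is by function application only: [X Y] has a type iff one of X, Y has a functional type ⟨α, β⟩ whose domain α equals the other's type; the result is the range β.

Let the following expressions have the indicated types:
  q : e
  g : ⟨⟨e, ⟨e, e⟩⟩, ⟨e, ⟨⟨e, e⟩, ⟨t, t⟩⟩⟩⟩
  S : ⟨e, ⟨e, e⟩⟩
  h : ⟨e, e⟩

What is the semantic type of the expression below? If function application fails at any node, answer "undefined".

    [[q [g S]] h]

[g S]: ⟨⟨e, ⟨e, e⟩⟩, ⟨e, ⟨⟨e, e⟩, ⟨t, t⟩⟩⟩⟩ applied to ⟨e, ⟨e, e⟩⟩ yields ⟨e, ⟨⟨e, e⟩, ⟨t, t⟩⟩⟩.
[q [g S]]: ⟨e, ⟨⟨e, e⟩, ⟨t, t⟩⟩⟩ applied to e yields ⟨⟨e, e⟩, ⟨t, t⟩⟩.
[[q [g S]] h]: ⟨⟨e, e⟩, ⟨t, t⟩⟩ applied to ⟨e, e⟩ yields ⟨t, t⟩.

⟨t, t⟩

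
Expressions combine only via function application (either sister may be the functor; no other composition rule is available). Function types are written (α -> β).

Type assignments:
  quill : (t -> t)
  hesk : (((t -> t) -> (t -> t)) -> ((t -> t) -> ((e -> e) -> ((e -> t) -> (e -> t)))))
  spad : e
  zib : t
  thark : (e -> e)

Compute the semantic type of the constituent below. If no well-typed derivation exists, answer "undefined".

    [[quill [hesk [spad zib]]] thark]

undefined

[spad zib]: e and t cannot combine by function application — type clash.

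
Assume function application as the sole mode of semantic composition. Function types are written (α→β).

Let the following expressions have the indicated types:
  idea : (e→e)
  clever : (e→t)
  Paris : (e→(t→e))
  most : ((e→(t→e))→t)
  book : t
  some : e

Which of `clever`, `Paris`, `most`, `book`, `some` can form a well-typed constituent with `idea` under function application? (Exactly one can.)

clever : (e→t) — idea needs e; clever needs e; neither fits.
Paris : (e→(t→e)) — idea needs e; Paris needs e; neither fits.
most : ((e→(t→e))→t) — idea needs e; most needs (e→(t→e)); neither fits.
book : t — idea needs e; book needs nothing (atomic); neither fits.
some — combines: idea : (e→e) takes some : e as argument, giving e.

some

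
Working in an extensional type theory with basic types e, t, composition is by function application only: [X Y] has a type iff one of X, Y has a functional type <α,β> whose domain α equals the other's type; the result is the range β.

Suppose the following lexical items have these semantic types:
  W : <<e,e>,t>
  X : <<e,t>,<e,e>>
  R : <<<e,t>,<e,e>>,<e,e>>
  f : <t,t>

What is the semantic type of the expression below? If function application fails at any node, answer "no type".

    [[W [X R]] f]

[X R]: R is <<<e,t>,<e,e>>,<e,e>>, X is <<e,t>,<e,e>>; result <e,e>.
[W [X R]]: W is <<e,e>,t>, [X R] is <e,e>; result t.
[[W [X R]] f]: f is <t,t>, [W [X R]] is t; result t.

t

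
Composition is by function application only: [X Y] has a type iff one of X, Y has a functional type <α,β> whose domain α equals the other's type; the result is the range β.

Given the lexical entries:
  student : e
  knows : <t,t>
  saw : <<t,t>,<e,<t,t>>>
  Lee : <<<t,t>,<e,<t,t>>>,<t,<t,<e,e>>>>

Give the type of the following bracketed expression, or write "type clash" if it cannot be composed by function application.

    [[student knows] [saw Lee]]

type clash

[student knows]: e and <t,t> cannot combine by function application — type clash.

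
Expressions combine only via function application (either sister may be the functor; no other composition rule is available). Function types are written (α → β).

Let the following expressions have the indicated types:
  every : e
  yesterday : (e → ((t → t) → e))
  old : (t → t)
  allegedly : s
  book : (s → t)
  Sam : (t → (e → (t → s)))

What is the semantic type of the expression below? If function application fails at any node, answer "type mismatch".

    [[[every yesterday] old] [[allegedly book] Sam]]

[every yesterday] — yesterday of type (e → ((t → t) → e)) combines with every of type e: type ((t → t) → e).
[[every yesterday] old] — [every yesterday] of type ((t → t) → e) combines with old of type (t → t): type e.
[allegedly book] — book of type (s → t) combines with allegedly of type s: type t.
[[allegedly book] Sam] — Sam of type (t → (e → (t → s))) combines with [allegedly book] of type t: type (e → (t → s)).
[[[every yesterday] old] [[allegedly book] Sam]] — [[allegedly book] Sam] of type (e → (t → s)) combines with [[every yesterday] old] of type e: type (t → s).

(t → s)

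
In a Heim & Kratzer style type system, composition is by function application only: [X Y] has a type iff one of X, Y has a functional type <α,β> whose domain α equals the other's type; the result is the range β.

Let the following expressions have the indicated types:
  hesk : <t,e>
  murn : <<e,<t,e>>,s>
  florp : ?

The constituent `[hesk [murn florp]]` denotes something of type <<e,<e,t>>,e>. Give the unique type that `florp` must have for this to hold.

<<<e,<t,e>>,s>,<<t,e>,<<e,<e,t>>,e>>>

[hesk [murn florp]] is required to be <<e,<e,t>>,e>. hesk : <t,e> cannot yield <<e,<e,t>>,e> as functor, so [murn florp] : <<t,e>,<<e,<e,t>>,e>>.
[murn florp] is required to be <<t,e>,<<e,<e,t>>,e>>. murn : <<e,<t,e>>,s> cannot yield <<t,e>,<<e,<e,t>>,e>> as functor, so florp : <<<e,<t,e>>,s>,<<t,e>,<<e,<e,t>>,e>>>.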